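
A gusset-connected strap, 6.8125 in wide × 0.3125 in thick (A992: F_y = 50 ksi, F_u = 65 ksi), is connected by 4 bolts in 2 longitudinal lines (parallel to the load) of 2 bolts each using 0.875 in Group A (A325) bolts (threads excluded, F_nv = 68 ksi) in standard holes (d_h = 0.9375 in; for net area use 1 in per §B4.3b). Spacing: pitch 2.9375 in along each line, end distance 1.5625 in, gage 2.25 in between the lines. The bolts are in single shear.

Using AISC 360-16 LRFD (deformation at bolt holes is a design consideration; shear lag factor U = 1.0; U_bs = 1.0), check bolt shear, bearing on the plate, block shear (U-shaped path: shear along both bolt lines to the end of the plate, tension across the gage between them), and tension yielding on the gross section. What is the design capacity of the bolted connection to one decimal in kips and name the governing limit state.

Bolt shear: A_b = π(0.875)²/4 = 0.60132 in². φR_n = 0.75 × 68 × 0.60132 × 4 × 1 = 122.7 kips.
Bearing (0.3125 in plate, F_u = 65 ksi): end bolts L_c = 1.5625 − 0.9375/2 = 1.09375, R_n = min(1.2×1.09375×0.3125×65, 2.4×0.875×0.3125×65) = 26.66 kips/bolt; interior L_c = 2.9375 − 0.9375 = 2, R_n = 42.656 kips/bolt. φR_n = 0.75 × (2×26.66 + 2×42.656) = 104.0 kips.
Block shear: shear path 2×[1.5625+1×2.9375] = 2×4.5 in, A_gv = 2.8125, A_nv = 2×(4.5 − 1.5×1)×0.3125 = 1.875 in²; tension across gage: (2.25 − 1×1)×0.3125 = 0.39063 in². R_n = min(0.6×65×1.875, 0.6×50×2.8125) + 1.0×65×0.39063 = min(73.125, 84.375) + 25.391 = 98.516 kips. φR_n = 0.75 × 98.516 = 73.9 kips.
Tension yield (gross): A_g = 6.8125×0.3125 = 2.1289 in². φR_n = 0.90 × 50 × 2.1289 = 95.8 kips.
Governing: min(122.7, 104.0, 73.9, 95.8) = 73.9 kips → block shear.

73.9 kips (block shear governs)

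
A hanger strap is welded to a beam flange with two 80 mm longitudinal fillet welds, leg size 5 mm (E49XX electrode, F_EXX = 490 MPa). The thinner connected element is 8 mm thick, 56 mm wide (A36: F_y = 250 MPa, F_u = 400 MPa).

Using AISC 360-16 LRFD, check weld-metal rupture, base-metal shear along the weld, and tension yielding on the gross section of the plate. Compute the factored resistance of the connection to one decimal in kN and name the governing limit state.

Weld metal: throat = 0.707×5 = 3.535 mm, L = 2×80 = 160 mm. φR_n = 0.75 × 0.6 × 490 × 3.535 × 160 = 124.7 kN.
Base metal shear (8 mm plate): yield φR_n = 1.0×0.6×250×8×160 = 192.0 kN; rupture φR_n = 0.75×0.6×400×8×160 = 230.4 kN; take 192.0 kN (yield).
Tension yield (gross): A_g = 56×8 = 448 mm². φR_n = 0.90 × 250 × 448 = 100.8 kN.
Governing: min(124.7, 192.0, 100.8) = 100.8 kN → gross-section yield.

100.8 kN (gross-section yield governs)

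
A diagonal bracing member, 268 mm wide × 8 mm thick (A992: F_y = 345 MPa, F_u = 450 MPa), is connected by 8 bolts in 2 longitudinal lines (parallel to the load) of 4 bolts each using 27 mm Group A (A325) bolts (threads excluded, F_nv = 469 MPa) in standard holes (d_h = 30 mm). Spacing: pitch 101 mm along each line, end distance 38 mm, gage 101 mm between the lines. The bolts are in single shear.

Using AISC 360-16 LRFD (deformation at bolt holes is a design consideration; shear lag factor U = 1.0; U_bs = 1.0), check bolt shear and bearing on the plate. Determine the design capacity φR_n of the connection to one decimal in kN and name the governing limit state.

Bolt shear: A_b = π(27)²/4 = 572.56 mm². φR_n = 0.75 × 469 × 572.56 × 8 × 1 = 1611.2 kN.
Bearing (8 mm plate, F_u = 450 MPa): end bolts L_c = 38 − 30/2 = 23, R_n = min(1.2×23×8×450, 2.4×27×8×450) = 99.36 kN/bolt; interior L_c = 101 − 30 = 71, R_n = 233.28 kN/bolt. φR_n = 0.75 × (2×99.36 + 6×233.28) = 1198.8 kN.
Governing: min(1611.2, 1198.8) = 1198.8 kN → bearing.

1198.8 kN (bearing governs)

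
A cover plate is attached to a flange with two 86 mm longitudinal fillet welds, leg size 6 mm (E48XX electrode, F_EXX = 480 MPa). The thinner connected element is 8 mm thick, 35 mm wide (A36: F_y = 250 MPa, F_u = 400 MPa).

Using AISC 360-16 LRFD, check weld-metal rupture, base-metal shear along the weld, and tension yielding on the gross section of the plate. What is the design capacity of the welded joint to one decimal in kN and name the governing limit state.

Weld metal: throat = 0.707×6 = 4.242 mm, L = 2×86 = 172 mm. φR_n = 0.75 × 0.6 × 480 × 4.242 × 172 = 157.6 kN.
Base metal shear (8 mm plate): yield φR_n = 1.0×0.6×250×8×172 = 206.4 kN; rupture φR_n = 0.75×0.6×400×8×172 = 247.7 kN; take 206.4 kN (yield).
Tension yield (gross): A_g = 35×8 = 280 mm². φR_n = 0.90 × 250 × 280 = 63.0 kN.
Governing: min(157.6, 206.4, 63.0) = 63.0 kN → gross-section yield.

63.0 kN (gross-section yield governs)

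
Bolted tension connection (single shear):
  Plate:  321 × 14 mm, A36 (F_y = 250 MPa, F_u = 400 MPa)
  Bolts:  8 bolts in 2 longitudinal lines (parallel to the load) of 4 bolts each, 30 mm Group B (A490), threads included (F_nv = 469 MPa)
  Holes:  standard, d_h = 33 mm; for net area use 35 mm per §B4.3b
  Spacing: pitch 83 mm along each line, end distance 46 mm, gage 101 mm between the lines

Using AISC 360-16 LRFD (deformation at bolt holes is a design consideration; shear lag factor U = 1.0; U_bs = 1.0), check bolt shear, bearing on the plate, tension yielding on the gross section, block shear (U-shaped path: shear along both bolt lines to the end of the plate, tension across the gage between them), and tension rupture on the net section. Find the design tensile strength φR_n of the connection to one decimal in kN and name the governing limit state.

Bolt shear: A_b = π(30)²/4 = 706.86 mm². φR_n = 0.75 × 469 × 706.86 × 8 × 1 = 1989.1 kN.
Bearing (14 mm plate, F_u = 400 MPa): end bolts L_c = 46 − 33/2 = 29.5, R_n = min(1.2×29.5×14×400, 2.4×30×14×400) = 198.24 kN/bolt; interior L_c = 83 − 33 = 50, R_n = 336 kN/bolt. φR_n = 0.75 × (2×198.24 + 6×336) = 1809.4 kN.
Tension yield (gross): A_g = 321×14 = 4494 mm². φR_n = 0.90 × 250 × 4494 = 1011.2 kN.
Block shear: shear path 2×[46+3×83] = 2×295 mm, A_gv = 8260, A_nv = 2×(295 − 3.5×35)×14 = 4830 mm²; tension across gage: (101 − 1×35)×14 = 924 mm². R_n = min(0.6×400×4830, 0.6×250×8260) + 1.0×400×924 = min(1159.2, 1239) + 369.6 = 1528.8 kN. φR_n = 0.75 × 1528.8 = 1146.6 kN.
Tension rupture (net): A_n = (321 − 2×35)×14 = 3514 mm² (U = 1.0, A_e = A_n). φR_n = 0.75 × 400 × 3514 = 1054.2 kN.
Governing: min(1989.1, 1809.4, 1011.2, 1146.6, 1054.2) = 1011.2 kN → gross-section yield.

1011.2 kN (gross-section yield governs)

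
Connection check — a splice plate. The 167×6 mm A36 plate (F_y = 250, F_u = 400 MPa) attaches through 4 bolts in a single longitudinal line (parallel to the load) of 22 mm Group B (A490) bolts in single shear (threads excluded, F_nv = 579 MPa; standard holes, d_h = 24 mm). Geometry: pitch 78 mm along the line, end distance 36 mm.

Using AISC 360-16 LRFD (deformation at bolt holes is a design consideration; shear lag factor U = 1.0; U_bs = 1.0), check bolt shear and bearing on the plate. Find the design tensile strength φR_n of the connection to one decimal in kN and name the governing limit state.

Bolt shear: A_b = π(22)²/4 = 380.13 mm². φR_n = 0.75 × 579 × 380.13 × 4 × 1 = 660.3 kN.
Bearing (6 mm plate, F_u = 400 MPa): end bolts L_c = 36 − 24/2 = 24, R_n = min(1.2×24×6×400, 2.4×22×6×400) = 69.12 kN/bolt; interior L_c = 78 − 24 = 54, R_n = 126.72 kN/bolt. φR_n = 0.75 × (1×69.12 + 3×126.72) = 337.0 kN.
Governing: min(660.3, 337.0) = 337.0 kN → bearing.

337.0 kN (bearing governs)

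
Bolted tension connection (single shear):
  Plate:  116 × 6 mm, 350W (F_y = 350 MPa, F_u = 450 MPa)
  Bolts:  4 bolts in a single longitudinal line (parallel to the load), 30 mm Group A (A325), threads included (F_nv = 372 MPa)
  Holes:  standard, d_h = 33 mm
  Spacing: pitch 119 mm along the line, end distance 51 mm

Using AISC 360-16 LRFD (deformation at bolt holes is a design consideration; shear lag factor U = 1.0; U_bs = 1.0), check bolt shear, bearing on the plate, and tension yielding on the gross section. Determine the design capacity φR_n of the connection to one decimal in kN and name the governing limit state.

219.2 kN (gross-section yield governs)

Bolt shear: A_b = π(30)²/4 = 706.86 mm². φR_n = 0.75 × 372 × 706.86 × 4 × 1 = 788.9 kN.
Bearing (6 mm plate, F_u = 450 MPa): end bolts L_c = 51 − 33/2 = 34.5, R_n = min(1.2×34.5×6×450, 2.4×30×6×450) = 111.78 kN/bolt; interior L_c = 119 − 33 = 86, R_n = 194.4 kN/bolt. φR_n = 0.75 × (1×111.78 + 3×194.4) = 521.2 kN.
Tension yield (gross): A_g = 116×6 = 696 mm². φR_n = 0.90 × 350 × 696 = 219.2 kN.
Governing: min(788.9, 521.2, 219.2) = 219.2 kN → gross-section yield.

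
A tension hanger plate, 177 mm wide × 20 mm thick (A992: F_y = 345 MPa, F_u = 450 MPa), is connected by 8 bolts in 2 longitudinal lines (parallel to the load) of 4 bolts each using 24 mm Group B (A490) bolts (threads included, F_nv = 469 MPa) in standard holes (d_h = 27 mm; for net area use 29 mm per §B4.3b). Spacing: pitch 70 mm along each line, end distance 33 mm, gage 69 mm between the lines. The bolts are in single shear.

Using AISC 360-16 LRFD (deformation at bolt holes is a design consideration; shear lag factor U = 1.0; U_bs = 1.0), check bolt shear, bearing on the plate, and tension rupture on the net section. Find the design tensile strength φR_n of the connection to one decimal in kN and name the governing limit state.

803.3 kN (net-section rupture governs)

Bolt shear: A_b = π(24)²/4 = 452.39 mm². φR_n = 0.75 × 469 × 452.39 × 8 × 1 = 1273.0 kN.
Bearing (20 mm plate, F_u = 450 MPa): end bolts L_c = 33 − 27/2 = 19.5, R_n = min(1.2×19.5×20×450, 2.4×24×20×450) = 210.6 kN/bolt; interior L_c = 70 − 27 = 43, R_n = 464.4 kN/bolt. φR_n = 0.75 × (2×210.6 + 6×464.4) = 2405.7 kN.
Tension rupture (net): A_n = (177 − 2×29)×20 = 2380 mm² (U = 1.0, A_e = A_n). φR_n = 0.75 × 450 × 2380 = 803.3 kN.
Governing: min(1273.0, 2405.7, 803.3) = 803.3 kN → net-section rupture.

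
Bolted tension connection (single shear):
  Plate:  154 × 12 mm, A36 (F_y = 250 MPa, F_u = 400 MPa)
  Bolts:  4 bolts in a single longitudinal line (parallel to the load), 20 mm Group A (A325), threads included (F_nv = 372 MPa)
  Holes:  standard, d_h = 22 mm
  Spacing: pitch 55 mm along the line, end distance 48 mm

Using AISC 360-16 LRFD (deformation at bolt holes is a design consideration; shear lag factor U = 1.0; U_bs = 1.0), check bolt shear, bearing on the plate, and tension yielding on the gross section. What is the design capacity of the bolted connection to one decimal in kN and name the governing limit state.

Bolt shear: A_b = π(20)²/4 = 314.16 mm². φR_n = 0.75 × 372 × 314.16 × 4 × 1 = 350.6 kN.
Bearing (12 mm plate, F_u = 400 MPa): end bolts L_c = 48 − 22/2 = 37, R_n = min(1.2×37×12×400, 2.4×20×12×400) = 213.12 kN/bolt; interior L_c = 55 − 22 = 33, R_n = 190.08 kN/bolt. φR_n = 0.75 × (1×213.12 + 3×190.08) = 587.5 kN.
Tension yield (gross): A_g = 154×12 = 1848 mm². φR_n = 0.90 × 250 × 1848 = 415.8 kN.
Governing: min(350.6, 587.5, 415.8) = 350.6 kN → bolt shear.

350.6 kN (bolt shear governs)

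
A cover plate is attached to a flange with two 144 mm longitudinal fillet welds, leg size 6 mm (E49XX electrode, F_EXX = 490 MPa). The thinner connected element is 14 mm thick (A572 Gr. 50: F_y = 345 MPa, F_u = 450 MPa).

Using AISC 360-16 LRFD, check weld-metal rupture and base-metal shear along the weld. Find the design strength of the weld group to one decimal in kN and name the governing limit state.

Weld metal: throat = 0.707×6 = 4.242 mm, L = 2×144 = 288 mm. φR_n = 0.75 × 0.6 × 490 × 4.242 × 288 = 269.4 kN.
Base metal shear (14 mm plate): yield φR_n = 1.0×0.6×345×14×288 = 834.6 kN; rupture φR_n = 0.75×0.6×450×14×288 = 816.5 kN; take 816.5 kN (rupture).
Governing: min(269.4, 816.5) = 269.4 kN → weld metal.

269.4 kN (weld metal governs)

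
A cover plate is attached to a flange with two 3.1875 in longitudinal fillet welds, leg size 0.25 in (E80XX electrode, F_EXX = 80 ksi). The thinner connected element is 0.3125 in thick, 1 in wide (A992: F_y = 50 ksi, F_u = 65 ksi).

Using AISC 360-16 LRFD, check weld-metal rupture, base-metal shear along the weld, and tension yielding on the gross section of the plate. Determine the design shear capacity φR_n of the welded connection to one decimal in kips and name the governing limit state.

14.1 kips (gross-section yield governs)

Weld metal: throat = 0.707×0.25 = 0.17675 in, L = 2×3.1875 = 6.375 in. φR_n = 0.75 × 0.6 × 80 × 0.17675 × 6.375 = 40.6 kips.
Base metal shear (0.3125 in plate): yield φR_n = 1.0×0.6×50×0.3125×6.375 = 59.8 kips; rupture φR_n = 0.75×0.6×65×0.3125×6.375 = 58.3 kips; take 58.3 kips (rupture).
Tension yield (gross): A_g = 1×0.3125 = 0.3125 in². φR_n = 0.90 × 50 × 0.3125 = 14.1 kips.
Governing: min(40.6, 58.3, 14.1) = 14.1 kips → gross-section yield.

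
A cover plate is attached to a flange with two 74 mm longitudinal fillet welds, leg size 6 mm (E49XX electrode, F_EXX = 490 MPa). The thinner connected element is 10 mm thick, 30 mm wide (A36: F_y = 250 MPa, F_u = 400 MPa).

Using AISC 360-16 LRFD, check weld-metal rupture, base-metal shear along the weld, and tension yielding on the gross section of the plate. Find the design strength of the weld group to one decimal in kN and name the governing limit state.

67.5 kN (gross-section yield governs)

Weld metal: throat = 0.707×6 = 4.242 mm, L = 2×74 = 148 mm. φR_n = 0.75 × 0.6 × 490 × 4.242 × 148 = 138.4 kN.
Base metal shear (10 mm plate): yield φR_n = 1.0×0.6×250×10×148 = 222.0 kN; rupture φR_n = 0.75×0.6×400×10×148 = 266.4 kN; take 222.0 kN (yield).
Tension yield (gross): A_g = 30×10 = 300 mm². φR_n = 0.90 × 250 × 300 = 67.5 kN.
Governing: min(138.4, 222.0, 67.5) = 67.5 kN → gross-section yield.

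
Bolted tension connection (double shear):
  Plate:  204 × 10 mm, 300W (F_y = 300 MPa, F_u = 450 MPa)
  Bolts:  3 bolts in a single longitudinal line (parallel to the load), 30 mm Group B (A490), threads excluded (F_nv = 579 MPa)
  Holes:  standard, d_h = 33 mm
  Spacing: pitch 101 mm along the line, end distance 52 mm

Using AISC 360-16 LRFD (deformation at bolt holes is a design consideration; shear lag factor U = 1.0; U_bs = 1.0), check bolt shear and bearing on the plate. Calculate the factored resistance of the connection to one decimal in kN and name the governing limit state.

629.8 kN (bearing governs)

Bolt shear: A_b = π(30)²/4 = 706.86 mm². φR_n = 0.75 × 579 × 706.86 × 3 × 2 = 1841.7 kN.
Bearing (10 mm plate, F_u = 450 MPa): end bolts L_c = 52 − 33/2 = 35.5, R_n = min(1.2×35.5×10×450, 2.4×30×10×450) = 191.7 kN/bolt; interior L_c = 101 − 33 = 68, R_n = 324 kN/bolt. φR_n = 0.75 × (1×191.7 + 2×324) = 629.8 kN.
Governing: min(1841.7, 629.8) = 629.8 kN → bearing.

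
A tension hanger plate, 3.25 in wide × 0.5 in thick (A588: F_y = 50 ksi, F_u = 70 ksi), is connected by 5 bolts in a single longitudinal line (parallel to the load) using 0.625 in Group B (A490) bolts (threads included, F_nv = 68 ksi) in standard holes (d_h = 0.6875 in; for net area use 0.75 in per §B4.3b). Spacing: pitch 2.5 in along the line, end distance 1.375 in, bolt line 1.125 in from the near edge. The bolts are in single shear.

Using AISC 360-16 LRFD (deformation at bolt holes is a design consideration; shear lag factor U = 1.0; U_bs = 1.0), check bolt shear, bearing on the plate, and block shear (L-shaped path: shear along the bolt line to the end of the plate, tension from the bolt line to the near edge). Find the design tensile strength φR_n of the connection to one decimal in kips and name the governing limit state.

78.2 kips (bolt shear governs)

Bolt shear: A_b = π(0.625)²/4 = 0.3068 in². φR_n = 0.75 × 68 × 0.3068 × 5 × 1 = 78.2 kips.
Bearing (0.5 in plate, F_u = 70 ksi): end bolts L_c = 1.375 − 0.6875/2 = 1.03125, R_n = min(1.2×1.03125×0.5×70, 2.4×0.625×0.5×70) = 43.313 kips/bolt; interior L_c = 2.5 − 0.6875 = 1.8125, R_n = 52.5 kips/bolt. φR_n = 0.75 × (1×43.313 + 4×52.5) = 190.0 kips.
Block shear: shear path 1×[1.375+4×2.5] = 1×11.375 in, A_gv = 5.6875, A_nv = 1×(11.375 − 4.5×0.75)×0.5 = 4 in²; tension to near edge: (1.125 − 0.5×0.75)×0.5 = 0.375 in². R_n = min(0.6×70×4, 0.6×50×5.6875) + 1.0×70×0.375 = min(168, 170.63) + 26.25 = 194.25 kips. φR_n = 0.75 × 194.25 = 145.7 kips.
Governing: min(78.2, 190.0, 145.7) = 78.2 kips → bolt shear.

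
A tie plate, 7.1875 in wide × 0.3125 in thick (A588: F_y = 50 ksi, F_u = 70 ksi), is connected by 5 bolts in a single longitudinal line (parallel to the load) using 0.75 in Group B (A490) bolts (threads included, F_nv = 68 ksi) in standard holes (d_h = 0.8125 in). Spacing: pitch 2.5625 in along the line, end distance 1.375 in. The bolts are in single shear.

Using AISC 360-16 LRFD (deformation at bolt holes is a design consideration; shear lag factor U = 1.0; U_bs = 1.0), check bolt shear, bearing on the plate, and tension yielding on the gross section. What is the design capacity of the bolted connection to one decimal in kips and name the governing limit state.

Bolt shear: A_b = π(0.75)²/4 = 0.44179 in². φR_n = 0.75 × 68 × 0.44179 × 5 × 1 = 112.7 kips.
Bearing (0.3125 in plate, F_u = 70 ksi): end bolts L_c = 1.375 − 0.8125/2 = 0.96875, R_n = min(1.2×0.96875×0.3125×70, 2.4×0.75×0.3125×70) = 25.43 kips/bolt; interior L_c = 2.5625 − 0.8125 = 1.75, R_n = 39.375 kips/bolt. φR_n = 0.75 × (1×25.43 + 4×39.375) = 137.2 kips.
Tension yield (gross): A_g = 7.1875×0.3125 = 2.2461 in². φR_n = 0.90 × 50 × 2.2461 = 101.1 kips.
Governing: min(112.7, 137.2, 101.1) = 101.1 kips → gross-section yield.

101.1 kips (gross-section yield governs)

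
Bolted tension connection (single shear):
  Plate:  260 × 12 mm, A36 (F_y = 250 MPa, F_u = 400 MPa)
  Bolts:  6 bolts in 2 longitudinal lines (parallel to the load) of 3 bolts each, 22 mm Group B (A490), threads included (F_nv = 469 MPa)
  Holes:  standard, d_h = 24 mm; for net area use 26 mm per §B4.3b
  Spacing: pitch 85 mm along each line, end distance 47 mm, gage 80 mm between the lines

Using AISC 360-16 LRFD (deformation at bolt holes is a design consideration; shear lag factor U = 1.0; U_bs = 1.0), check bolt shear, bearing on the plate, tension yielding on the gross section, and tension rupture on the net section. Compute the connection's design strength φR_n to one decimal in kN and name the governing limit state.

Bolt shear: A_b = π(22)²/4 = 380.13 mm². φR_n = 0.75 × 469 × 380.13 × 6 × 1 = 802.3 kN.
Bearing (12 mm plate, F_u = 400 MPa): end bolts L_c = 47 − 24/2 = 35, R_n = min(1.2×35×12×400, 2.4×22×12×400) = 201.6 kN/bolt; interior L_c = 85 − 24 = 61, R_n = 253.44 kN/bolt. φR_n = 0.75 × (2×201.6 + 4×253.44) = 1062.7 kN.
Tension yield (gross): A_g = 260×12 = 3120 mm². φR_n = 0.90 × 250 × 3120 = 702.0 kN.
Tension rupture (net): A_n = (260 − 2×26)×12 = 2496 mm² (U = 1.0, A_e = A_n). φR_n = 0.75 × 400 × 2496 = 748.8 kN.
Governing: min(802.3, 1062.7, 702.0, 748.8) = 702.0 kN → gross-section yield.

702.0 kN (gross-section yield governs)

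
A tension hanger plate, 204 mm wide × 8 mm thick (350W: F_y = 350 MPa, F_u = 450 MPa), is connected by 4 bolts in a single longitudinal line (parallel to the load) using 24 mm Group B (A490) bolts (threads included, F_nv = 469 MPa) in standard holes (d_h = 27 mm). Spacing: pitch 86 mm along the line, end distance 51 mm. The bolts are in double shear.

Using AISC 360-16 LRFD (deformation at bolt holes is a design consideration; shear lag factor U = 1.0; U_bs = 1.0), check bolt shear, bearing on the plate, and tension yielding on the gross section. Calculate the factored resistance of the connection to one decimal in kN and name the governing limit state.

514.1 kN (gross-section yield governs)

Bolt shear: A_b = π(24)²/4 = 452.39 mm². φR_n = 0.75 × 469 × 452.39 × 4 × 2 = 1273.0 kN.
Bearing (8 mm plate, F_u = 450 MPa): end bolts L_c = 51 − 27/2 = 37.5, R_n = min(1.2×37.5×8×450, 2.4×24×8×450) = 162 kN/bolt; interior L_c = 86 − 27 = 59, R_n = 207.36 kN/bolt. φR_n = 0.75 × (1×162 + 3×207.36) = 588.1 kN.
Tension yield (gross): A_g = 204×8 = 1632 mm². φR_n = 0.90 × 350 × 1632 = 514.1 kN.
Governing: min(1273.0, 588.1, 514.1) = 514.1 kN → gross-section yield.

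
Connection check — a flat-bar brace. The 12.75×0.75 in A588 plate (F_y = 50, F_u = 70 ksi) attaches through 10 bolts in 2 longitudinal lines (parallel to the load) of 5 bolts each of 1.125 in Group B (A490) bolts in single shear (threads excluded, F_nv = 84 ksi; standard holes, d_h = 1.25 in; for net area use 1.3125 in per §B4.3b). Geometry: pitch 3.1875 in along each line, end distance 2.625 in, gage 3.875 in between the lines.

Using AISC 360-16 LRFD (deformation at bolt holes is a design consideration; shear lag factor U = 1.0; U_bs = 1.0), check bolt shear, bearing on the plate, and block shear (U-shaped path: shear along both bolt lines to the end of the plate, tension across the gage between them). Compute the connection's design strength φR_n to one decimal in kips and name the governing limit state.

548.3 kips (block shear governs)

Bolt shear: A_b = π(1.125)²/4 = 0.99402 in². φR_n = 0.75 × 84 × 0.99402 × 10 × 1 = 626.2 kips.
Bearing (0.75 in plate, F_u = 70 ksi): end bolts L_c = 2.625 − 1.25/2 = 2, R_n = min(1.2×2×0.75×70, 2.4×1.125×0.75×70) = 126 kips/bolt; interior L_c = 3.1875 − 1.25 = 1.9375, R_n = 122.06 kips/bolt. φR_n = 0.75 × (2×126 + 8×122.06) = 921.4 kips.
Block shear: shear path 2×[2.625+4×3.1875] = 2×15.375 in, A_gv = 23.063, A_nv = 2×(15.375 − 4.5×1.3125)×0.75 = 14.203 in²; tension across gage: (3.875 − 1×1.3125)×0.75 = 1.9219 in². R_n = min(0.6×70×14.203, 0.6×50×23.063) + 1.0×70×1.9219 = min(596.53, 691.89) + 134.53 = 731.06 kips. φR_n = 0.75 × 731.06 = 548.3 kips.
Governing: min(626.2, 921.4, 548.3) = 548.3 kips → block shear.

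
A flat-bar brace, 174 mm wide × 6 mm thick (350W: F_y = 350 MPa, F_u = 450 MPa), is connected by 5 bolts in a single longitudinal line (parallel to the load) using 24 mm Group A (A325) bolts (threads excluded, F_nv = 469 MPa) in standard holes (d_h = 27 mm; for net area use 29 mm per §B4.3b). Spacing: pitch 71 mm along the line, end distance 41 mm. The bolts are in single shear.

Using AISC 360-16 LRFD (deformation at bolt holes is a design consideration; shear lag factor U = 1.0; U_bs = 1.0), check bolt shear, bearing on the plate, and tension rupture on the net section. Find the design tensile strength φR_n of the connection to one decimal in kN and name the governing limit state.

293.6 kN (net-section rupture governs)

Bolt shear: A_b = π(24)²/4 = 452.39 mm². φR_n = 0.75 × 469 × 452.39 × 5 × 1 = 795.6 kN.
Bearing (6 mm plate, F_u = 450 MPa): end bolts L_c = 41 − 27/2 = 27.5, R_n = min(1.2×27.5×6×450, 2.4×24×6×450) = 89.1 kN/bolt; interior L_c = 71 − 27 = 44, R_n = 142.56 kN/bolt. φR_n = 0.75 × (1×89.1 + 4×142.56) = 494.5 kN.
Tension rupture (net): A_n = (174 − 1×29)×6 = 870 mm² (U = 1.0, A_e = A_n). φR_n = 0.75 × 450 × 870 = 293.6 kN.
Governing: min(795.6, 494.5, 293.6) = 293.6 kN → net-section rupture.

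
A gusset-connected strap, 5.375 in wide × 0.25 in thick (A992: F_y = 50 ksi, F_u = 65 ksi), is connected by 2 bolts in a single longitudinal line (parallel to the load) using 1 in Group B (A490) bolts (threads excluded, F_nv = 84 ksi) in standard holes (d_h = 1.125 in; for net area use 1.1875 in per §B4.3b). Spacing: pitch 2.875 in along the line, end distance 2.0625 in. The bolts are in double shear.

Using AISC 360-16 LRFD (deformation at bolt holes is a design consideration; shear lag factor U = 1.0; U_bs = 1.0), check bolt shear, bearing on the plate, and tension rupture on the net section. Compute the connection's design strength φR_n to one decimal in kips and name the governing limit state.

Bolt shear: A_b = π(1)²/4 = 0.7854 in². φR_n = 0.75 × 84 × 0.7854 × 2 × 2 = 197.9 kips.
Bearing (0.25 in plate, F_u = 65 ksi): end bolts L_c = 2.0625 − 1.125/2 = 1.5, R_n = min(1.2×1.5×0.25×65, 2.4×1×0.25×65) = 29.25 kips/bolt; interior L_c = 2.875 − 1.125 = 1.75, R_n = 34.125 kips/bolt. φR_n = 0.75 × (1×29.25 + 1×34.125) = 47.5 kips.
Tension rupture (net): A_n = (5.375 − 1×1.1875)×0.25 = 1.0469 in² (U = 1.0, A_e = A_n). φR_n = 0.75 × 65 × 1.0469 = 51.0 kips.
Governing: min(197.9, 47.5, 51.0) = 47.5 kips → bearing.

47.5 kips (bearing governs)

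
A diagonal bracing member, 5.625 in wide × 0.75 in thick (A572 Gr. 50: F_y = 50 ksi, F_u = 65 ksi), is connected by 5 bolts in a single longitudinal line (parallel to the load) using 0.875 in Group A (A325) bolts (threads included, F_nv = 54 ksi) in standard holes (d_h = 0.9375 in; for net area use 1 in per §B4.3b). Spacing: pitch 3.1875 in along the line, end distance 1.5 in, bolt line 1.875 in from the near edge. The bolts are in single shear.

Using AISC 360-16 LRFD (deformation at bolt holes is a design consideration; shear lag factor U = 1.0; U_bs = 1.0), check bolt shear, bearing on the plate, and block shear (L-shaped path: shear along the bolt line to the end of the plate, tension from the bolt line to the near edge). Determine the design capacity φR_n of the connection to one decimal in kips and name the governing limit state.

Bolt shear: A_b = π(0.875)²/4 = 0.60132 in². φR_n = 0.75 × 54 × 0.60132 × 5 × 1 = 121.8 kips.
Bearing (0.75 in plate, F_u = 65 ksi): end bolts L_c = 1.5 − 0.9375/2 = 1.03125, R_n = min(1.2×1.03125×0.75×65, 2.4×0.875×0.75×65) = 60.328 kips/bolt; interior L_c = 3.1875 − 0.9375 = 2.25, R_n = 102.38 kips/bolt. φR_n = 0.75 × (1×60.328 + 4×102.38) = 352.4 kips.
Block shear: shear path 1×[1.5+4×3.1875] = 1×14.25 in, A_gv = 10.688, A_nv = 1×(14.25 − 4.5×1)×0.75 = 7.3125 in²; tension to near edge: (1.875 − 0.5×1)×0.75 = 1.0313 in². R_n = min(0.6×65×7.3125, 0.6×50×10.688) + 1.0×65×1.0313 = min(285.19, 320.64) + 67.035 = 352.23 kips. φR_n = 0.75 × 352.23 = 264.2 kips.
Governing: min(121.8, 352.4, 264.2) = 121.8 kips → bolt shear.

121.8 kips (bolt shear governs)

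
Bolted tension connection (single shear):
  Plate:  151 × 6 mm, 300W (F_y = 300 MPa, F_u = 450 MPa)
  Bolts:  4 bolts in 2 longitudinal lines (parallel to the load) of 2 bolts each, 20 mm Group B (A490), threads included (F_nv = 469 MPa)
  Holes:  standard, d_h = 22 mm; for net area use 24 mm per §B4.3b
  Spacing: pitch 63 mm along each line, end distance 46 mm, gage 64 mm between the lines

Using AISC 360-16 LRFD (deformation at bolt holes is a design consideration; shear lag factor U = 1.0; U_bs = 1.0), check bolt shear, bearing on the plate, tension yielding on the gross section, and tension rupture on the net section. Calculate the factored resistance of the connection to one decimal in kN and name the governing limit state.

Bolt shear: A_b = π(20)²/4 = 314.16 mm². φR_n = 0.75 × 469 × 314.16 × 4 × 1 = 442.0 kN.
Bearing (6 mm plate, F_u = 450 MPa): end bolts L_c = 46 − 22/2 = 35, R_n = min(1.2×35×6×450, 2.4×20×6×450) = 113.4 kN/bolt; interior L_c = 63 − 22 = 41, R_n = 129.6 kN/bolt. φR_n = 0.75 × (2×113.4 + 2×129.6) = 364.5 kN.
Tension yield (gross): A_g = 151×6 = 906 mm². φR_n = 0.90 × 300 × 906 = 244.6 kN.
Tension rupture (net): A_n = (151 − 2×24)×6 = 618 mm² (U = 1.0, A_e = A_n). φR_n = 0.75 × 450 × 618 = 208.6 kN.
Governing: min(442.0, 364.5, 244.6, 208.6) = 208.6 kN → net-section rupture.

208.6 kN (net-section rupture governs)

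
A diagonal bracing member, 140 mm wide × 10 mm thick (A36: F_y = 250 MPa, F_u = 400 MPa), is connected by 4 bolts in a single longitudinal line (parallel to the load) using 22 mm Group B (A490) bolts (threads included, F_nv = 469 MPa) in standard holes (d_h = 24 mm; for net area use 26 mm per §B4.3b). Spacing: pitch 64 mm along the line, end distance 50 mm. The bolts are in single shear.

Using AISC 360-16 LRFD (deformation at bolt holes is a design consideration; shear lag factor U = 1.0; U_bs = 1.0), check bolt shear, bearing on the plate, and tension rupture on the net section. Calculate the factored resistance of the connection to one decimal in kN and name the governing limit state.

342.0 kN (net-section rupture governs)

Bolt shear: A_b = π(22)²/4 = 380.13 mm². φR_n = 0.75 × 469 × 380.13 × 4 × 1 = 534.8 kN.
Bearing (10 mm plate, F_u = 400 MPa): end bolts L_c = 50 − 24/2 = 38, R_n = min(1.2×38×10×400, 2.4×22×10×400) = 182.4 kN/bolt; interior L_c = 64 − 24 = 40, R_n = 192 kN/bolt. φR_n = 0.75 × (1×182.4 + 3×192) = 568.8 kN.
Tension rupture (net): A_n = (140 − 1×26)×10 = 1140 mm² (U = 1.0, A_e = A_n). φR_n = 0.75 × 400 × 1140 = 342.0 kN.
Governing: min(534.8, 568.8, 342.0) = 342.0 kN → net-section rupture.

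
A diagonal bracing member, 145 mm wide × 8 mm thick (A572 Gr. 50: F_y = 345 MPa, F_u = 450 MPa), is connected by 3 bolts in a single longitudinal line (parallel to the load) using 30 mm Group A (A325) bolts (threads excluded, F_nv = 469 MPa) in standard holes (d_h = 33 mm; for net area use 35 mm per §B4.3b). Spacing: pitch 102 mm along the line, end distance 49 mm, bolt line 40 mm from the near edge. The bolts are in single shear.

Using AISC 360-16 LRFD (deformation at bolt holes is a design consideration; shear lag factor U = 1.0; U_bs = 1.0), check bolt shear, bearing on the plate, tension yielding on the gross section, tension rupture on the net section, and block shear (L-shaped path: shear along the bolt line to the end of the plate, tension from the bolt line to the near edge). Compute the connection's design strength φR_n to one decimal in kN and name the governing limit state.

297.0 kN (net-section rupture governs)

Bolt shear: A_b = π(30)²/4 = 706.86 mm². φR_n = 0.75 × 469 × 706.86 × 3 × 1 = 745.9 kN.
Bearing (8 mm plate, F_u = 450 MPa): end bolts L_c = 49 − 33/2 = 32.5, R_n = min(1.2×32.5×8×450, 2.4×30×8×450) = 140.4 kN/bolt; interior L_c = 102 − 33 = 69, R_n = 259.2 kN/bolt. φR_n = 0.75 × (1×140.4 + 2×259.2) = 494.1 kN.
Tension yield (gross): A_g = 145×8 = 1160 mm². φR_n = 0.90 × 345 × 1160 = 360.2 kN.
Tension rupture (net): A_n = (145 − 1×35)×8 = 880 mm² (U = 1.0, A_e = A_n). φR_n = 0.75 × 450 × 880 = 297.0 kN.
Block shear: shear path 1×[49+2×102] = 1×253 mm, A_gv = 2024, A_nv = 1×(253 − 2.5×35)×8 = 1324 mm²; tension to near edge: (40 − 0.5×35)×8 = 180 mm². R_n = min(0.6×450×1324, 0.6×345×2024) + 1.0×450×180 = min(357.48, 418.97) + 81 = 438.48 kN. φR_n = 0.75 × 438.48 = 328.9 kN.
Governing: min(745.9, 494.1, 360.2, 297.0, 328.9) = 297.0 kN → net-section rupture.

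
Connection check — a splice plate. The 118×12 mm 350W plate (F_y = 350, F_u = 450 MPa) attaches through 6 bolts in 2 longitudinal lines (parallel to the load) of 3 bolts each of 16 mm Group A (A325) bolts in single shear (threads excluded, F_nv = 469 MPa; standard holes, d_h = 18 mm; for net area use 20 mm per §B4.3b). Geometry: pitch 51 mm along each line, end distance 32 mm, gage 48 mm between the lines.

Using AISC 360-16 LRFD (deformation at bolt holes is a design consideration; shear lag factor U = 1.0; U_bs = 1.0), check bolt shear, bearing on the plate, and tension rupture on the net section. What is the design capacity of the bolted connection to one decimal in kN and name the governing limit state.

Bolt shear: A_b = π(16)²/4 = 201.06 mm². φR_n = 0.75 × 469 × 201.06 × 6 × 1 = 424.3 kN.
Bearing (12 mm plate, F_u = 450 MPa): end bolts L_c = 32 − 18/2 = 23, R_n = min(1.2×23×12×450, 2.4×16×12×450) = 149.04 kN/bolt; interior L_c = 51 − 18 = 33, R_n = 207.36 kN/bolt. φR_n = 0.75 × (2×149.04 + 4×207.36) = 845.6 kN.
Tension rupture (net): A_n = (118 − 2×20)×12 = 936 mm² (U = 1.0, A_e = A_n). φR_n = 0.75 × 450 × 936 = 315.9 kN.
Governing: min(424.3, 845.6, 315.9) = 315.9 kN → net-section rupture.

315.9 kN (net-section rupture governs)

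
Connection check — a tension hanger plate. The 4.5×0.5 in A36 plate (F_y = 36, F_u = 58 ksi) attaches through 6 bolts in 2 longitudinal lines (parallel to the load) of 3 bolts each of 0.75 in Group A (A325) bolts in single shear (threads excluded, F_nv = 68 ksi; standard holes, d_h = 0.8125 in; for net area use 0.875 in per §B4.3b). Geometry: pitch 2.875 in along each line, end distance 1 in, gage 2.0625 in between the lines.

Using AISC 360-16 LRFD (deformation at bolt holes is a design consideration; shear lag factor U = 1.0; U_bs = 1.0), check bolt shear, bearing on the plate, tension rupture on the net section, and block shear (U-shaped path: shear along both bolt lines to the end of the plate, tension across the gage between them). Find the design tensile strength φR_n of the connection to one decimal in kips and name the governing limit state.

59.8 kips (net-section rupture governs)

Bolt shear: A_b = π(0.75)²/4 = 0.44179 in². φR_n = 0.75 × 68 × 0.44179 × 6 × 1 = 135.2 kips.
Bearing (0.5 in plate, F_u = 58 ksi): end bolts L_c = 1 − 0.8125/2 = 0.59375, R_n = min(1.2×0.59375×0.5×58, 2.4×0.75×0.5×58) = 20.663 kips/bolt; interior L_c = 2.875 − 0.8125 = 2.0625, R_n = 52.2 kips/bolt. φR_n = 0.75 × (2×20.663 + 4×52.2) = 187.6 kips.
Tension rupture (net): A_n = (4.5 − 2×0.875)×0.5 = 1.375 in² (U = 1.0, A_e = A_n). φR_n = 0.75 × 58 × 1.375 = 59.8 kips.
Block shear: shear path 2×[1+2×2.875] = 2×6.75 in, A_gv = 6.75, A_nv = 2×(6.75 − 2.5×0.875)×0.5 = 4.5625 in²; tension across gage: (2.0625 − 1×0.875)×0.5 = 0.59375 in². R_n = min(0.6×58×4.5625, 0.6×36×6.75) + 1.0×58×0.59375 = min(158.78, 145.8) + 34.438 = 180.24 kips. φR_n = 0.75 × 180.24 = 135.2 kips.
Governing: min(135.2, 187.6, 59.8, 135.2) = 59.8 kips → net-section rupture.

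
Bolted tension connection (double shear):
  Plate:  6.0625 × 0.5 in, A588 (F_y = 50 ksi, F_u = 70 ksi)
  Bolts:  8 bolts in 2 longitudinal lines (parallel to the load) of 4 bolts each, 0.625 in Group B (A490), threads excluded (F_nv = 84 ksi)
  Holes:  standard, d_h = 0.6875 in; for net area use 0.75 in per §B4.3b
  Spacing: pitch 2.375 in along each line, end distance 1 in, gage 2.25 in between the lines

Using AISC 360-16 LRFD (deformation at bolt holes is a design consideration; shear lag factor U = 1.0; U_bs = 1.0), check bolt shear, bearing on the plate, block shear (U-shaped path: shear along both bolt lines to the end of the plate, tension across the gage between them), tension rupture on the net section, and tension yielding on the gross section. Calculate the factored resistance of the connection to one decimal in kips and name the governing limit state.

119.8 kips (net-section rupture governs)

Bolt shear: A_b = π(0.625)²/4 = 0.3068 in². φR_n = 0.75 × 84 × 0.3068 × 8 × 2 = 309.3 kips.
Bearing (0.5 in plate, F_u = 70 ksi): end bolts L_c = 1 − 0.6875/2 = 0.65625, R_n = min(1.2×0.65625×0.5×70, 2.4×0.625×0.5×70) = 27.563 kips/bolt; interior L_c = 2.375 − 0.6875 = 1.6875, R_n = 52.5 kips/bolt. φR_n = 0.75 × (2×27.563 + 6×52.5) = 277.6 kips.
Block shear: shear path 2×[1+3×2.375] = 2×8.125 in, A_gv = 8.125, A_nv = 2×(8.125 − 3.5×0.75)×0.5 = 5.5 in²; tension across gage: (2.25 − 1×0.75)×0.5 = 0.75 in². R_n = min(0.6×70×5.5, 0.6×50×8.125) + 1.0×70×0.75 = min(231, 243.75) + 52.5 = 283.5 kips. φR_n = 0.75 × 283.5 = 212.6 kips.
Tension rupture (net): A_n = (6.0625 − 2×0.75)×0.5 = 2.2813 in² (U = 1.0, A_e = A_n). φR_n = 0.75 × 70 × 2.2813 = 119.8 kips.
Tension yield (gross): A_g = 6.0625×0.5 = 3.0313 in². φR_n = 0.90 × 50 × 3.0313 = 136.4 kips.
Governing: min(309.3, 277.6, 212.6, 119.8, 136.4) = 119.8 kips → net-section rupture.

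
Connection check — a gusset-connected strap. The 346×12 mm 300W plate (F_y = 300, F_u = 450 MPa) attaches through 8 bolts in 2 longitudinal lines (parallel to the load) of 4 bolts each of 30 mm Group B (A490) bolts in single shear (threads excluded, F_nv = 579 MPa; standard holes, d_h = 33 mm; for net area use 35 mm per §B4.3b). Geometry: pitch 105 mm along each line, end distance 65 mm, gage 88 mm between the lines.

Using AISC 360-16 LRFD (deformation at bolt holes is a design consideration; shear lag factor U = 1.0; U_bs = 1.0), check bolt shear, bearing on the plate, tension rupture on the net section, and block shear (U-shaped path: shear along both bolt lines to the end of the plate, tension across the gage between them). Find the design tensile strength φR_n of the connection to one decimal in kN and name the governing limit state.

Bolt shear: A_b = π(30)²/4 = 706.86 mm². φR_n = 0.75 × 579 × 706.86 × 8 × 1 = 2455.6 kN.
Bearing (12 mm plate, F_u = 450 MPa): end bolts L_c = 65 − 33/2 = 48.5, R_n = min(1.2×48.5×12×450, 2.4×30×12×450) = 314.28 kN/bolt; interior L_c = 105 − 33 = 72, R_n = 388.8 kN/bolt. φR_n = 0.75 × (2×314.28 + 6×388.8) = 2221.0 kN.
Tension rupture (net): A_n = (346 − 2×35)×12 = 3312 mm² (U = 1.0, A_e = A_n). φR_n = 0.75 × 450 × 3312 = 1117.8 kN.
Block shear: shear path 2×[65+3×105] = 2×380 mm, A_gv = 9120, A_nv = 2×(380 − 3.5×35)×12 = 6180 mm²; tension across gage: (88 − 1×35)×12 = 636 mm². R_n = min(0.6×450×6180, 0.6×300×9120) + 1.0×450×636 = min(1668.6, 1641.6) + 286.2 = 1927.8 kN. φR_n = 0.75 × 1927.8 = 1445.9 kN.
Governing: min(2455.6, 2221.0, 1117.8, 1445.9) = 1117.8 kN → net-section rupture.

1117.8 kN (net-section rupture governs)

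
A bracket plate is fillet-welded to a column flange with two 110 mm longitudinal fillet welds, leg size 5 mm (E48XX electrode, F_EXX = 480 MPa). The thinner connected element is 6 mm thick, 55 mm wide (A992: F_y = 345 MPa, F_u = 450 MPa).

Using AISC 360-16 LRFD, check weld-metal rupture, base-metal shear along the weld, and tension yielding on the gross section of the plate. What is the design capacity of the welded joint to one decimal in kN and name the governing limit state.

102.5 kN (gross-section yield governs)

Weld metal: throat = 0.707×5 = 3.535 mm, L = 2×110 = 220 mm. φR_n = 0.75 × 0.6 × 480 × 3.535 × 220 = 168.0 kN.
Base metal shear (6 mm plate): yield φR_n = 1.0×0.6×345×6×220 = 273.2 kN; rupture φR_n = 0.75×0.6×450×6×220 = 267.3 kN; take 267.3 kN (rupture).
Tension yield (gross): A_g = 55×6 = 330 mm². φR_n = 0.90 × 345 × 330 = 102.5 kN.
Governing: min(168.0, 267.3, 102.5) = 102.5 kN → gross-section yield.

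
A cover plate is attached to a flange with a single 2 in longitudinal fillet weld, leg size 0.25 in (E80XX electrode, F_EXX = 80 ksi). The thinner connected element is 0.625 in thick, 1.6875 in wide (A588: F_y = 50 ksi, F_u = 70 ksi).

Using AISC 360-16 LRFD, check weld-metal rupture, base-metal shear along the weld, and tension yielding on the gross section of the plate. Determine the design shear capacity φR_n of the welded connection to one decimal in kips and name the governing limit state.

12.7 kips (weld metal governs)

Weld metal: throat = 0.707×0.25 = 0.17675 in, L = 2 in. φR_n = 0.75 × 0.6 × 80 × 0.17675 × 2 = 12.7 kips.
Base metal shear (0.625 in plate): yield φR_n = 1.0×0.6×50×0.625×2 = 37.5 kips; rupture φR_n = 0.75×0.6×70×0.625×2 = 39.4 kips; take 37.5 kips (yield).
Tension yield (gross): A_g = 1.6875×0.625 = 1.0547 in². φR_n = 0.90 × 50 × 1.0547 = 47.5 kips.
Governing: min(12.7, 37.5, 47.5) = 12.7 kips → weld metal.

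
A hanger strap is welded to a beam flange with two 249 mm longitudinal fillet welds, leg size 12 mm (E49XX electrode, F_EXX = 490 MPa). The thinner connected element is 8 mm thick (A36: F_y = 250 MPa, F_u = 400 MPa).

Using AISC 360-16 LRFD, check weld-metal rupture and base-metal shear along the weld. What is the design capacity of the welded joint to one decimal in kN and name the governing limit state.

597.6 kN (base-metal shear governs)

Weld metal: throat = 0.707×12 = 8.484 mm, L = 2×249 = 498 mm. φR_n = 0.75 × 0.6 × 490 × 8.484 × 498 = 931.6 kN.
Base metal shear (8 mm plate): yield φR_n = 1.0×0.6×250×8×498 = 597.6 kN; rupture φR_n = 0.75×0.6×400×8×498 = 717.1 kN; take 597.6 kN (yield).
Governing: min(931.6, 597.6) = 597.6 kN → base-metal shear.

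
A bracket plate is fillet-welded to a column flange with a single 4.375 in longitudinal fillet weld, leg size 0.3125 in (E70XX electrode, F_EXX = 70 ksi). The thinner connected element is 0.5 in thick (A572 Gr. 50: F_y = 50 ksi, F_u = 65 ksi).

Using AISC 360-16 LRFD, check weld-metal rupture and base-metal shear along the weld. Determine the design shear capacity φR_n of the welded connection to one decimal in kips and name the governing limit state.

30.4 kips (weld metal governs)

Weld metal: throat = 0.707×0.3125 = 0.22094 in, L = 4.375 in. φR_n = 0.75 × 0.6 × 70 × 0.22094 × 4.375 = 30.4 kips.
Base metal shear (0.5 in plate): yield φR_n = 1.0×0.6×50×0.5×4.375 = 65.6 kips; rupture φR_n = 0.75×0.6×65×0.5×4.375 = 64.0 kips; take 64.0 kips (rupture).
Governing: min(30.4, 64.0) = 30.4 kips → weld metal.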